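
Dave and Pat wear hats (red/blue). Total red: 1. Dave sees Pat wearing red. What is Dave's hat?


Total red = 1, Pat = red
Red accounted for: 1
Remaining for Dave: 0
Dave's hat is blue.

blue


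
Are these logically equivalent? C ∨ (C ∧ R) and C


Expression 1: C ∨ (C ∧ R)
Expression 2: C
Truth table (C R | Expr1 Expr2):
  T T |   T     T
  T F |   T     T
  F T |   F     F
  F F |   F     F
All 4 rows agree, so the expressions are logically equivalent.

Yes


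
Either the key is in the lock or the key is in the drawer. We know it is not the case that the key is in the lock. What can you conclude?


Disjunctive syllogism: P ∨ Q, ¬P ⊢ Q
Disjunction: the key is in the lock ∨ the key is in the drawer
We know it is not the case that the key is in the lock.
By disjunctive syllogism, the other disjunct must be true.

The key is in the drawer


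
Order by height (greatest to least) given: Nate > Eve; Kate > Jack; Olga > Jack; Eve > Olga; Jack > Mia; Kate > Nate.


Constraints: Nate > Eve; Kate > Jack; Olga > Jack; Eve > Olga; Jack > Mia; Kate > Nate
Method: at each step, the next-highest is the one remaining person who never appears on the smaller side of a constraint between remaining people.
  Step 1: remaining {Jack, Olga, Nate, Kate, Mia, Eve}; on the smaller side: {Jack, Olga, Nate, Mia, Eve} → Kate is next (Kate > Jack; Kate > Nate).
  Step 2: remaining {Jack, Olga, Nate, Mia, Eve}; on the smaller side: {Jack, Olga, Mia, Eve} → Nate is next (Nate > Eve).
  Step 3: remaining {Jack, Olga, Mia, Eve}; on the smaller side: {Jack, Olga, Mia} → Eve is next (Eve > Olga).
  Step 4: remaining {Jack, Olga, Mia}; on the smaller side: {Jack, Mia} → Olga is next (Olga > Jack).
  Step 5: remaining {Jack, Mia}; on the smaller side: {Mia} → Jack is next (Jack > Mia).
  Step 6: only Mia remains → lowest.
Final ranking (highest to lowest):

Kate > Nate > Eve > Olga > Jack > Mia


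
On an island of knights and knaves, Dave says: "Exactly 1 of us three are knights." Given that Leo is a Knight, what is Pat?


Dave claims exactly 1 knights among Dave, Leo, Pat.
Given: Leo is a Knight.

Case 1: Dave is a Knight (tells truth)
  Then exactly 1 of the three are knights.
  Counting Dave, Leo: 2 knight(s) so far. Need -1 more → impossible.
Case 2: Dave is a Knave (lies)
  Then the count is NOT 1.
  If Pat = Knave, count = 1 = 1 → claim would be true, contradicts lie.
  If Pat = Knight, count = 2 ≠ 1 → lie confirmed ✓

Pat is a Knight.

Knight


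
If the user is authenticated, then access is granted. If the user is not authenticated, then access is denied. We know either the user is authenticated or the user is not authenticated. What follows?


Constructive dilemma: (P → Q) ∧ (R → S), P ∨ R ⊢ Q ∨ S
Premise 1: the user is authenticated → access is granted
Premise 2: the user is not authenticated → access is denied
Premise 3: the user is authenticated ∨ the user is not authenticated
Case 1: Assuming the user is authenticated, then by Premise 1, access is granted.
Case 2: Assuming the user is not authenticated, then by Premise 2, access is denied.
Since one of the user is authenticated or the user is not authenticated must hold, we get access is granted or access is denied.

Access is granted or access is denied.


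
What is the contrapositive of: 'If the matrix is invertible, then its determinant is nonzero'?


Original: If the matrix is invertible, then its determinant is nonzero
Contrapositive: If ¬Q, then ¬P
Negate Q: not (its determinant is nonzero)
Negate P: not (the matrix is invertible)

If not (its determinant is nonzero), then not (the matrix is invertible).


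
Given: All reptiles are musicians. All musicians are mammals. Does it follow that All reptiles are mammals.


Premise 1: All reptiles are musicians.
Premise 2: All musicians are mammals.
Conclusion: All reptiles are mammals.
Barbara syllogism (AAA-1): All A are B, All B are C → All A are C.
Middle term (musicians) distributed in premise 2.

Valid


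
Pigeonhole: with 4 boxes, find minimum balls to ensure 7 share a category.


Pigeonhole: to guarantee k in one of n categories, need (k-1)×n + 1.
k = 7, n = 4
Minimum = (7-1) × 4 + 1 = 6 × 4 + 1

25


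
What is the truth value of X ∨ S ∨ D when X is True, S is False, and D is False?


X = True, S = False, D = False
Step 1: X ∨ S = True OR False = True
Step 2: True ∨ D = True OR False = True
OR is true when at least one operand is true.

True


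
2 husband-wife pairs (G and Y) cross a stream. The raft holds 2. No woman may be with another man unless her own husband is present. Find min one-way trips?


Label couples G and Y.
1. WG+WY → (far: WG,WY; near: HG,HY)
2. WG ←   (far: WY; near: HG,HY,WG)
3. HG+HY → (far: HG,HY,WY; near: WG)
4. HG ←   (far: HY,WY; near: HG,WG)  — HG returns, since WG is alone on near bank
5. HG+WG → (far: all four; near: empty)
Every state respects the constraint.
Minimum trips = 5

5


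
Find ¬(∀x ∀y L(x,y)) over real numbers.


Original: ∀x ∀y L(x,y)
Rule: ¬∀→∃, ¬∃→∀, negate predicate.
Negation: ∃x ∃y ¬L(x,y)

∃x ∃y ¬L(x,y)


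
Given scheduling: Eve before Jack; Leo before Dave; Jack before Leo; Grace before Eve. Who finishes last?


Constraints: Eve before Jack; Leo before Dave; Jack before Leo; Grace before Eve
The last task can have nothing scheduled after it, so it must never appear on the left of a 'before'.
Tasks appearing before some other task: Eve, Leo, Jack, Grace.
The only task not in that list is Dave → it is last.

Dave


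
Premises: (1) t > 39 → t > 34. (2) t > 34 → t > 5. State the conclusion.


Hypothetical syllogism: P → Q, Q → R ⊢ P → R
Premise 1: t > 39 → t > 34
Premise 2: t > 34 → t > 5
Chain the implications: the middle term (t > 34) links the two.
Conclusion: If t > 39, then t > 5.

If t > 39, then t > 5.


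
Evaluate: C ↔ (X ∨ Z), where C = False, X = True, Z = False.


C = False, X = True, Z = False
Step 1: X ∨ Z = True OR False = True
Step 2: C ↔ (True): true when both sides have same truth value.
Result: False ↔ True = False

False


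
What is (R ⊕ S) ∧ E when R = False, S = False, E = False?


R = False, S = False, E = False
Step 1: R ⊕ S = False XOR False = False
Step 2: False ∧ E = False AND False = False
XOR true when exactly one of R,S is true; then AND with E.

False


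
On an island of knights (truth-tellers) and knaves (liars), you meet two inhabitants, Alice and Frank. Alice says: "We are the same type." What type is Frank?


Alice says: "We are the same type."
Case 1: Alice is a Knight (truth-teller)
  Statement is true → they ARE the same → Frank is also a Knight
Case 2: Alice is a Knave (liar)
  Statement is false → they are NOT the same → Frank is a Knight
In both cases, Frank is a Knight.

Knight


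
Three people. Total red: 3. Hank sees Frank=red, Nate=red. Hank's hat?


Total red = 3, seen red = 2
Own red = 3 - 2 = 1
Hank's hat is red.

red


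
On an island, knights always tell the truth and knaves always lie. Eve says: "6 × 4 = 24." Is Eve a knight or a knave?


Statement: "6 × 4 = 24."
Actual: 6 × 4 = 24
Claimed: 24
Statement is TRUE → Eve tells the truth → Knight

Knight


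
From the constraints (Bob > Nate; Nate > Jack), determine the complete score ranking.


Constraints: Bob > Nate; Nate > Jack
Method: at each step, the next-highest is the one remaining person who never appears on the smaller side of a constraint between remaining people.
  Step 1: remaining {Jack, Nate, Bob}; on the smaller side: {Jack, Nate} → Bob is next (Bob > Nate).
  Step 2: remaining {Jack, Nate}; on the smaller side: {Jack} → Nate is next (Nate > Jack).
  Step 3: only Jack remains → lowest.
Final ranking (highest to lowest):

Bob > Nate > Jack


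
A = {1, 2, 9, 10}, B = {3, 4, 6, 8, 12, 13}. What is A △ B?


A = {1, 2, 9, 10}
B = {3, 4, 6, 8, 12, 13}
Operation: symmetric difference
In A only: [1, 2, 9, 10], in B only: [3, 4, 6, 8, 12, 13]

{1, 2, 3, 4, 6, 8, 9, 10, 12, 13}


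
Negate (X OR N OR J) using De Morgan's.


De Morgan's law: ¬(P ∨ Q ∨ R) ≡ ¬P ∧ ¬Q ∧ ¬R
¬(X ∨ N ∨ J) = ¬X ∧ ¬N ∧ ¬J

¬X ∧ ¬N ∧ ¬J


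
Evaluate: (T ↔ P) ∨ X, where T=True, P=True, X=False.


T = True, P = True, X = False
Expression: (T ↔ P) ∨ X
Step 1: T ↔ P = (True iff True) (true when values match) = True
Step 2: (True) ∨ X = True OR False = True

True


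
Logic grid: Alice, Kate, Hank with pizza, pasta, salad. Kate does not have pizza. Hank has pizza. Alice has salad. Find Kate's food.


From clues:
  Hank → pizza
  Alice → salad
By elimination, Kate gets the remaining.

pasta


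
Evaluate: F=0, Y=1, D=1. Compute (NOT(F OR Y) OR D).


F OR Y = 1
NOT(1) = 0
0 OR 1 = 1

1


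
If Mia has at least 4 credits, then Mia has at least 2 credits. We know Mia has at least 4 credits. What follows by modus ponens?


Modus ponens: P → Q, P ⊢ Q
P: Mia has at least 4 credits
Q: Mia has at least 2 credits
We have P → Q and P is true.
By modus ponens, Q must be true.

Mia has at least 2 credits


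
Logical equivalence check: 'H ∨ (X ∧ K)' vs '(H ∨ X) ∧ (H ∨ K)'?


Expression 1: H ∨ (X ∧ K)
Expression 2: (H ∨ X) ∧ (H ∨ K)
Truth table (H X K | Expr1 Expr2):
  T T T |   T     T
  T T F |   T     T
  T F T |   T     T
  T F F |   T     T
  F T T |   T     T
  F T F |   F     F
  F F T |   F     F
  F F F |   F     F
All 8 rows agree, so the expressions are logically equivalent.

Yes


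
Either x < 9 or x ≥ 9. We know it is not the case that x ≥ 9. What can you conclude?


Disjunctive syllogism: P ∨ Q, ¬P ⊢ Q
Disjunction: x < 9 ∨ x ≥ 9
We know it is not the case that x ≥ 9.
By disjunctive syllogism, the other disjunct must be true.

x < 9


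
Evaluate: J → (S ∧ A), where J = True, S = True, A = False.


J = True, S = True, A = False
Step 1: S ∧ A = True AND False = False
Step 2: J → (False): false only when J=True and consequent=False.
Result: False

False


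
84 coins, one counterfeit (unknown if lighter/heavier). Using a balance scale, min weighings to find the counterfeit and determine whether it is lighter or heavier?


Let n = 84. 168 possibilities (n coins × lighter/heavier); each weighing has 3 outcomes.
Bound for k weighings: say the first weighing puts j coins on each pan. If it tips, the 2j weighed coins remain suspects (each with a known direction) and k-1 weighings give 3^(k-1) outcomes; 3^(k-1) is odd, so 2j ≤ 3^(k-1) - 1. If it balances, the n - 2j unweighed coins remain with direction unknown: 2(n - 2j) ≤ 3^(k-1) - 1 by the same parity argument. Adding, n ≤ (3^(k-1) - 1) + (3^(k-1) - 1)/2 = (3^k - 3)/2, and the classical three-group strategy achieves this (3 coins in 2 weighings, 12 in 3, 39 in 4, 120 in 5).
So we need the smallest k with (3^k - 3)/2 ≥ 84.
k = 4: (3^4 - 3)/2 = 39 < 84 ✗
k = 5: (3^5 - 3)/2 = 120 ≥ 84 ✓

5


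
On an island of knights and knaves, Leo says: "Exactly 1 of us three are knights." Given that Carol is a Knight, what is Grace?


Leo claims exactly 1 knights among Leo, Carol, Grace.
Given: Carol is a Knight.

Case 1: Leo is a Knight (tells truth)
  Then exactly 1 of the three are knights.
  Counting Leo, Carol: 2 knight(s) so far. Need -1 more → impossible.
Case 2: Leo is a Knave (lies)
  Then the count is NOT 1.
  If Grace = Knave, count = 1 = 1 → claim would be true, contradicts lie.
  If Grace = Knight, count = 2 ≠ 1 → lie confirmed ✓

Grace is a Knight.

Knight


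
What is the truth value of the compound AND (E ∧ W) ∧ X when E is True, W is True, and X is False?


E = True, W = True, X = False
Step 1: E ∧ W = True AND True = True
Step 2: True ∧ X = True AND False = False
AND is true only when ALL operands are true.

False


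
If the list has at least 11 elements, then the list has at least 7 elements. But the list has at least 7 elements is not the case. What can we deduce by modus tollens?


Modus tollens: P → Q, ¬Q ⊢ ¬P
P: the list has at least 11 elements
Q: the list has at least 7 elements
We have P → Q and Q is false.
By modus tollens, P must be false.

It is not the case that the list has at least 11 elements


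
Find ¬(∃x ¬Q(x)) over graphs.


Original: ∃x ¬Q(x)
Rule: ¬∀→∃, ¬∃→∀, negate predicate.
Negation: ∀x Q(x)

∀x Q(x)


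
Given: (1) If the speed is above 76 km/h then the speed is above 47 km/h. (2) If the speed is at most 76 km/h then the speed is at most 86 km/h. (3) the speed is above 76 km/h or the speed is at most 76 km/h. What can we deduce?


Constructive dilemma: (P → Q) ∧ (R → S), P ∨ R ⊢ Q ∨ S
Premise 1: the speed is above 76 km/h → the speed is above 47 km/h
Premise 2: the speed is at most 76 km/h → the speed is at most 86 km/h
Premise 3: the speed is above 76 km/h ∨ the speed is at most 76 km/h
Case 1: Assuming the speed is above 76 km/h, then by Premise 1, the speed is above 47 km/h.
Case 2: Assuming the speed is at most 76 km/h, then by Premise 2, the speed is at most 86 km/h.
Since one of the speed is above 76 km/h or the speed is at most 76 km/h must hold, we get the speed is above 47 km/h or the speed is at most 86 km/h.

The speed is above 47 km/h or the speed is at most 86 km/h.


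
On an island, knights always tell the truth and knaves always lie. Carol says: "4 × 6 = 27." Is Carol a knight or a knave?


Statement: "4 × 6 = 27."
Actual: 4 × 6 = 24
Claimed: 27
Statement is FALSE → Carol lies → Knave

Knave


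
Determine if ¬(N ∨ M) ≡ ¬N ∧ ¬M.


Expression 1: ¬(N ∨ M)
Expression 2: ¬N ∧ ¬M
Truth table (N M | Expr1 Expr2):
  T T |   F     F
  T F |   F     F
  F T |   F     F
  F F |   T     T
All 4 rows agree, so the expressions are logically equivalent.

Yes


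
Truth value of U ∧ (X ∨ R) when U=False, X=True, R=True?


U = False, X = True, R = True
Expression: U ∧ (X ∨ R)
Step 1: X ∨ R = True OR True = True
Step 2: U ∧ (True) = False AND True = False

False


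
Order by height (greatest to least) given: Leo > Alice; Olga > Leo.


Constraints: Leo > Alice; Olga > Leo
Method: at each step, the next-highest is the one remaining person who never appears on the smaller side of a constraint between remaining people.
  Step 1: remaining {Alice, Olga, Leo}; on the smaller side: {Alice, Leo} → Olga is next (Olga > Leo).
  Step 2: remaining {Alice, Leo}; on the smaller side: {Alice} → Leo is next (Leo > Alice).
  Step 3: only Alice remains → lowest.
Final ranking (highest to lowest):

Olga > Leo > Alice


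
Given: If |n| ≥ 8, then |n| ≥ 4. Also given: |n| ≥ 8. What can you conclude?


Modus ponens: P → Q, P ⊢ Q
P: |n| ≥ 8
Q: |n| ≥ 4
We have P → Q and P is true.
By modus ponens, Q must be true.

|n| ≥ 4


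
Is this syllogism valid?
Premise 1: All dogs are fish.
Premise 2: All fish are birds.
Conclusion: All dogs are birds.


Premise 1: All dogs are fish.
Premise 2: All fish are birds.
Conclusion: All dogs are birds.
Barbara syllogism (AAA-1): All A are B, All B are C → All A are C.
Middle term (fish) distributed in premise 2.

Valid


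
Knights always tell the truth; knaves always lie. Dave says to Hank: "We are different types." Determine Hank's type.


Dave says: "We are different types."
Case 1: Dave is a Knight (truth-teller)
  Statement is true → they ARE different → Hank is a Knave
Case 2: Dave is a Knave (liar)
  Statement is false → they are NOT different → Hank is a Knave
In both cases, Hank is a Knave.

Knave


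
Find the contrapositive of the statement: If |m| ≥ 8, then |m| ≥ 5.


Original: If |m| ≥ 8, then |m| ≥ 5
Contrapositive: If ¬Q, then ¬P
Negate Q: not (|m| ≥ 5)
Negate P: not (|m| ≥ 8)

If not (|m| ≥ 5), then not (|m| ≥ 8).


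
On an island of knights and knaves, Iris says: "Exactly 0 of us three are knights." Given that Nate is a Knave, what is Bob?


Iris claims exactly 0 knights among Iris, Nate, Bob.
Given: Nate is a Knave.

Case 1: Iris is a Knight (tells truth)
  Then exactly 0 of the three are knights.
  Counting Iris, Nate: 1 knight(s) so far. Need -1 more → impossible.
Case 2: Iris is a Knave (lies)
  Then the count is NOT 0.
  If Bob = Knave, count = 0 = 0 → claim would be true, contradicts lie.
  If Bob = Knight, count = 1 ≠ 0 → lie confirmed ✓

Bob is a Knight.

Knight


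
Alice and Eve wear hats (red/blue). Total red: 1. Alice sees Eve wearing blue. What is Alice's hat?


Total red = 1, Eve = blue
Red accounted for: 0
Remaining for Alice: 1
Alice's hat is red.

red


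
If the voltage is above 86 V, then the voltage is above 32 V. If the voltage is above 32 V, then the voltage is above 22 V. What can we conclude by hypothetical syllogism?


Hypothetical syllogism: P → Q, Q → R ⊢ P → R
Premise 1: the voltage is above 86 V → the voltage is above 32 V
Premise 2: the voltage is above 32 V → the voltage is above 22 V
Chain the implications: the middle term (the voltage is above 32 V) links the two.
Conclusion: If the voltage is above 86 V, then the voltage is above 22 V.

If the voltage is above 86 V, then the voltage is above 22 V.


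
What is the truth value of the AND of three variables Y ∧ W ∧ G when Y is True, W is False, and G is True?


Y = True, W = False, G = True
Step 1: Y ∧ W = True AND False = False
Step 2: (False) ∧ G = (False) AND True = False
AND is true only when ALL operands are true.

False


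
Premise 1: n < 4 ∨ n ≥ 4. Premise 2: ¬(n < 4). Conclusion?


Disjunctive syllogism: P ∨ Q, ¬P ⊢ Q
Disjunction: n < 4 ∨ n ≥ 4
We know it is not the case that n < 4.
By disjunctive syllogism, the other disjunct must be true.

n ≥ 4


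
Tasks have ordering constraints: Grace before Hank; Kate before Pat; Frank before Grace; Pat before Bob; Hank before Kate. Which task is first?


Constraints: Grace before Hank; Kate before Pat; Frank before Grace; Pat before Bob; Hank before Kate
The first task can have nothing scheduled before it, so it must never appear on the right of a 'before'.
Tasks appearing after some 'before': Hank, Pat, Grace, Bob, Kate.
The only task not in that list is Frank → it is first.

Frank


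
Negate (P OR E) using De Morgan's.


De Morgan's law: ¬(P ∨ Q) ≡ ¬P ∧ ¬Q
¬(P ∨ E) = ¬P ∧ ¬E

¬P ∧ ¬E


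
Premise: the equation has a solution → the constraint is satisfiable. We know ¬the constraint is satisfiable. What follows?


Modus tollens: P → Q, ¬Q ⊢ ¬P
P: the equation has a solution
Q: the constraint is satisfiable
We have P → Q and Q is false.
By modus tollens, P must be false.

It is not the case that the equation has a solution


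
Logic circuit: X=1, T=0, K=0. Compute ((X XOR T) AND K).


X XOR T = 1^0 = 1
1 AND 0 = 0

0


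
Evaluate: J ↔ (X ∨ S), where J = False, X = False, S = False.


J = False, X = False, S = False
Step 1: X ∨ S = False OR False = False
Step 2: J ↔ (False): true when both sides have same truth value.
Result: False ↔ False = True

True


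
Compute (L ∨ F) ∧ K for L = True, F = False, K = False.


L = True, F = False, K = False
Step 1: L ∨ F = True OR False = True
Step 2: True ∧ K = True AND False = False
OR is true when at least one operand is true; AND requires both.

False


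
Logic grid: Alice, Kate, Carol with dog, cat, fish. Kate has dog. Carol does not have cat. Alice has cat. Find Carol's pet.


From clues:
  Alice → cat
  Kate → dog
By elimination, Carol gets the remaining.

fish


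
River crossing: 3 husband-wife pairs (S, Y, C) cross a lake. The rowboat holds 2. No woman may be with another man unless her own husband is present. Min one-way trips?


Label couples S, Y, C (H = husband, W = wife).
Counting alone: 6 people, the rowboat carries 2 and someone must bring it back, so each round trip nets at most +1 on the far side until the last crossing → at least 9 trips. The jealousy constraint makes 9 impossible; the shortest valid schedule has 11:
1. WS+WY →  (far: WS,WY; near: HS,HY,HC,WC)
2. WS ←       (far: WY; near: HS,HY,HC,WS,WC)
3. WS+WC →  (far: WS,WY,WC; near: HS,HY,HC)
4. WS ←       (far: WY,WC; near: HS,HY,HC,WS)
5. HY+HC →  (far: HY,WY,HC,WC; near: HS,WS)
6. HY+WY ←  (far: HC,WC; near: HS,WS,HY,WY)
7. HS+HY →  (far: HS,HY,HC,WC; near: WS,WY)
8. WC ←       (far: HS,HY,HC; near: WS,WY,WC)
9. WS+WY →  (far: HS,WS,HY,WY,HC; near: WC)
10. HC ←      (far: HS,WS,HY,WY; near: HC,WC)
11. HC+WC → (far: all six; near: empty)
In every state each wife is either with her husband or with no other man.
Minimum trips = 11

11


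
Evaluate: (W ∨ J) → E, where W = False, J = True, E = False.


W = False, J = True, E = False
Step 1: W ∨ J = False OR True = True
Step 2: (True) → E: false only when antecedent=True and E=False.
Result: False

False


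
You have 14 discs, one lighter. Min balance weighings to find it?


Each weighing has 3 outcomes (left heavy / balance / right heavy), so k weighings distinguish at most 3^k cases; splitting into three near-equal groups achieves this.
Need 3^k ≥ 14: 3^2 = 9 < 14 ≤ 3^3 = 27
k = ⌈log₃(14)⌉ = 3

3


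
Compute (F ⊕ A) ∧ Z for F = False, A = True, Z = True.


F = False, A = True, Z = True
Step 1: F ⊕ A = False XOR True = True
Step 2: True ∧ Z = True AND True = True
XOR true when exactly one of F,A is true; then AND with Z.

True


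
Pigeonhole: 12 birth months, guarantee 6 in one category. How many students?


Pigeonhole: to guarantee k in one of n categories, need (k-1)×n + 1.
k = 6, n = 12
Minimum = (6-1) × 12 + 1 = 5 × 12 + 1

61


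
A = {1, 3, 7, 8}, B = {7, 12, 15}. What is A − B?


A = {1, 3, 7, 8}
B = {7, 12, 15}
Operation: difference A − B
In A but not B: 1, 3, 8

{1, 3, 8}


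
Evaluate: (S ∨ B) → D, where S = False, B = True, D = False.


S = False, B = True, D = False
Step 1: S ∨ B = False OR True = True
Step 2: (True) → D: false only when antecedent=True and D=False.
Result: False

False


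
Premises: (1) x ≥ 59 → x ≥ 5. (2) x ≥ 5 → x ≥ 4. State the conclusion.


Hypothetical syllogism: P → Q, Q → R ⊢ P → R
Premise 1: x ≥ 59 → x ≥ 5
Premise 2: x ≥ 5 → x ≥ 4
Chain the implications: the middle term (x ≥ 5) links the two.
Conclusion: If x ≥ 59, then x ≥ 4.

If x ≥ 59, then x ≥ 4.


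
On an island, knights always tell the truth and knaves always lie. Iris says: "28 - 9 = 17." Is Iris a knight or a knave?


Statement: "28 - 9 = 17."
Actual: 28 - 9 = 19
Claimed: 17
Statement is FALSE → Iris lies → Knave

Knave


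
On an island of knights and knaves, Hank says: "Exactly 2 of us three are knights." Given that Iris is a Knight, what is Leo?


Hank claims exactly 2 knights among Hank, Iris, Leo.
Given: Iris is a Knight.

Case 1: Hank is a Knight (tells truth)
  Then exactly 2 of the three are knights.
  Counting Hank, Iris: 2 knight(s) so far. Need 0 more → Leo = Knave.
Case 2: Hank is a Knave (lies)
  Then the count is NOT 2.
  If Leo = Knight, count = 2 = 2 → claim would be true, contradicts lie.
  If Leo = Knave, count = 1 ≠ 2 → lie confirmed ✓

Leo is a Knave.

Knave


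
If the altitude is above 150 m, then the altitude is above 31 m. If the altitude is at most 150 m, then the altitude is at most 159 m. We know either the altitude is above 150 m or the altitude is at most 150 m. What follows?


Constructive dilemma: (P → Q) ∧ (R → S), P ∨ R ⊢ Q ∨ S
Premise 1: the altitude is above 150 m → the altitude is above 31 m
Premise 2: the altitude is at most 150 m → the altitude is at most 159 m
Premise 3: the altitude is above 150 m ∨ the altitude is at most 150 m
Case 1: Assuming the altitude is above 150 m, then by Premise 1, the altitude is above 31 m.
Case 2: Assuming the altitude is at most 150 m, then by Premise 2, the altitude is at most 159 m.
Since one of the altitude is above 150 m or the altitude is at most 150 m must hold, we get the altitude is above 31 m or the altitude is at most 159 m.

The altitude is above 31 m or the altitude is at most 159 m.


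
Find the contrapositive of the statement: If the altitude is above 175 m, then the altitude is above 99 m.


Original: If the altitude is above 175 m, then the altitude is above 99 m
Contrapositive: If ¬Q, then ¬P
Negate Q: not (the altitude is above 99 m)
Negate P: not (the altitude is above 175 m)

If not (the altitude is above 99 m), then not (the altitude is above 175 m).


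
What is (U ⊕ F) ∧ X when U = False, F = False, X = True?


U = False, F = False, X = True
Step 1: U ⊕ F = False XOR False = False
Step 2: False ∧ X = False AND True = False
XOR true when exactly one of U,F is true; then AND with X.

False


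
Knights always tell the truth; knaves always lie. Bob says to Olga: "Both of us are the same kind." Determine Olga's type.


Bob says: "Both of us are the same kind."
Case 1: Bob is a Knight (truth-teller)
  Statement is true → they ARE the same → Olga is also a Knight
Case 2: Bob is a Knave (liar)
  Statement is false → they are NOT the same → Olga is a Knight
In both cases, Olga is a Knight.

Knight


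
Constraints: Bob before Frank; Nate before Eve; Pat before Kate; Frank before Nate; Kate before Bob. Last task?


Constraints: Bob before Frank; Nate before Eve; Pat before Kate; Frank before Nate; Kate before Bob
The last task can have nothing scheduled after it, so it must never appear on the left of a 'before'.
Tasks appearing before some other task: Bob, Nate, Pat, Frank, Kate.
The only task not in that list is Eve → it is last.

Eve


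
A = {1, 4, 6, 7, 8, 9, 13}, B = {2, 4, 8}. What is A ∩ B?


A = {1, 4, 6, 7, 8, 9, 13}
B = {2, 4, 8}
Operation: intersection
Elements in both: 4, 8

{4, 8}


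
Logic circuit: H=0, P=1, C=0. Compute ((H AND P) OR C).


H AND P = 0&1 = 0
0 OR 0 = 0

0


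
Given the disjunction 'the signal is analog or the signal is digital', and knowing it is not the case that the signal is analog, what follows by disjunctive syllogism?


Disjunctive syllogism: P ∨ Q, ¬P ⊢ Q
Disjunction: the signal is analog ∨ the signal is digital
We know it is not the case that the signal is analog.
By disjunctive syllogism, the other disjunct must be true.

The signal is digital


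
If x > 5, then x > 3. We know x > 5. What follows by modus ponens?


Modus ponens: P → Q, P ⊢ Q
P: x > 5
Q: x > 3
We have P → Q and P is true.
By modus ponens, Q must be true.

x > 3


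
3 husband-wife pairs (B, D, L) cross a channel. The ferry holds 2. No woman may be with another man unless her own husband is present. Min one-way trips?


Label couples B, D, L (H = husband, W = wife).
Counting alone: 6 people, the ferry carries 2 and someone must bring it back, so each round trip nets at most +1 on the far side until the last crossing → at least 9 trips. The jealousy constraint makes 9 impossible; the shortest valid schedule has 11:
1. WB+WD →  (far: WB,WD; near: HB,HD,HL,WL)
2. WB ←       (far: WD; near: HB,HD,HL,WB,WL)
3. WB+WL →  (far: WB,WD,WL; near: HB,HD,HL)
4. WB ←       (far: WD,WL; near: HB,HD,HL,WB)
5. HD+HL →  (far: HD,WD,HL,WL; near: HB,WB)
6. HD+WD ←  (far: HL,WL; near: HB,WB,HD,WD)
7. HB+HD →  (far: HB,HD,HL,WL; near: WB,WD)
8. WL ←       (far: HB,HD,HL; near: WB,WD,WL)
9. WB+WD →  (far: HB,WB,HD,WD,HL; near: WL)
10. HL ←      (far: HB,WB,HD,WD; near: HL,WL)
11. HL+WL → (far: all six; near: empty)
In every state each wife is either with her husband or with no other man.
Minimum trips = 11

11


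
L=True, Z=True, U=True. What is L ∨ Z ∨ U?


L = True, Z = True, U = True
Expression: L ∨ Z ∨ U
Step 1: L ∨ Z = True OR True = True
Step 2: (True) ∨ U = True OR True = True

True


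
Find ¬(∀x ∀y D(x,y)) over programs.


Original: ∀x ∀y D(x,y)
Rule: ¬∀→∃, ¬∃→∀, negate predicate.
Negation: ∃x ∃y ¬D(x,y)

∃x ∃y ¬D(x,y)


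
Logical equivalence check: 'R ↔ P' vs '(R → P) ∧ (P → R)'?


Expression 1: R ↔ P
Expression 2: (R → P) ∧ (P → R)
Truth table (R P | Expr1 Expr2):
  T T |   T     T
  T F |   F     F
  F T |   F     F
  F F |   T     T
All 4 rows agree, so the expressions are logically equivalent.

Yes


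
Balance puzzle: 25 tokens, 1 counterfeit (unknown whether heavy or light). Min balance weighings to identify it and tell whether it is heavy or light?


Let n = 25. 50 possibilities (n tokens × lighter/heavier); each weighing has 3 outcomes.
Bound for k weighings: say the first weighing puts j tokens on each pan. If it tips, the 2j weighed tokens remain suspects (each with a known direction) and k-1 weighings give 3^(k-1) outcomes; 3^(k-1) is odd, so 2j ≤ 3^(k-1) - 1. If it balances, the n - 2j unweighed tokens remain with direction unknown: 2(n - 2j) ≤ 3^(k-1) - 1 by the same parity argument. Adding, n ≤ (3^(k-1) - 1) + (3^(k-1) - 1)/2 = (3^k - 3)/2, and the classical three-group strategy achieves this (3 tokens in 2 weighings, 12 in 3, 39 in 4, 120 in 5).
So we need the smallest k with (3^k - 3)/2 ≥ 25.
k = 3: (3^3 - 3)/2 = 12 < 25 ✗
k = 4: (3^4 - 3)/2 = 39 ≥ 25 ✓

4


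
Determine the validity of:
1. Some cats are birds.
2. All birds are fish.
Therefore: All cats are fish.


Premise 1: Some cats are birds.
Premise 2: All birds are fish.
Conclusion: All cats are fish.
Fallacy: illicit minor. The minor term (cats) is distributed in the conclusion ('All cats ...') but undistributed in its premise ('Some cats are birds' doesn't cover all cats).
Only 'Some cats are fish' follows, not 'All'.

Invalid


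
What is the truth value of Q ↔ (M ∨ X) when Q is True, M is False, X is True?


Q = True, M = False, X = True
Step 1: M ∨ X = False OR True = True
Step 2: Q ↔ (True): true when both sides have same truth value.
Result: True ↔ True = True

True


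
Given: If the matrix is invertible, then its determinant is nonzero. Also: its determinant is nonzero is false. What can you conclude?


Modus tollens: P → Q, ¬Q ⊢ ¬P
P: the matrix is invertible
Q: its determinant is nonzero
We have P → Q and Q is false.
By modus tollens, P must be false.

It is not the case that the matrix is invertible


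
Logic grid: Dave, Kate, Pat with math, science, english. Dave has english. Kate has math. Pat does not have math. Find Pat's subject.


From clues:
  Dave → english
  Kate → math
By elimination, Pat gets the remaining.

science


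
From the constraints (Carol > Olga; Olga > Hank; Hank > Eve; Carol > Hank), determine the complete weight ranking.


Constraints: Carol > Olga; Olga > Hank; Hank > Eve; Carol > Hank
Method: at each step, the next-highest is the one remaining person who never appears on the smaller side of a constraint between remaining people.
  Step 1: remaining {Carol, Eve, Olga, Hank}; on the smaller side: {Eve, Olga, Hank} → Carol is next (Carol > Olga; Carol > Hank).
  Step 2: remaining {Eve, Olga, Hank}; on the smaller side: {Eve, Hank} → Olga is next (Olga > Hank).
  Step 3: remaining {Eve, Hank}; on the smaller side: {Eve} → Hank is next (Hank > Eve).
  Step 4: only Eve remains → lowest.
Final ranking (highest to lowest):

Carol > Olga > Hank > Eve


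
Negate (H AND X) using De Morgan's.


De Morgan's law: ¬(P ∧ Q) ≡ ¬P ∨ ¬Q
¬(H ∧ X) = ¬H ∨ ¬X

¬H ∨ ¬X


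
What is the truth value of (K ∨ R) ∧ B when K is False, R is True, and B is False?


K = False, R = True, B = False
Step 1: K ∨ R = False OR True = True
Step 2: True ∧ B = True AND False = False
OR is true when at least one operand is true; AND requires both.

False


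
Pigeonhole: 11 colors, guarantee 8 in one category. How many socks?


Pigeonhole: to guarantee k in one of n categories, need (k-1)×n + 1.
k = 8, n = 11
Minimum = (8-1) × 11 + 1 = 7 × 11 + 1

78


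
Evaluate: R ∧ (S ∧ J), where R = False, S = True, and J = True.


R = False, S = True, J = True
Step 1: S ∧ J = True AND True = True
Step 2: R ∧ True = False AND True = False
AND is true only when ALL operands are true.

False


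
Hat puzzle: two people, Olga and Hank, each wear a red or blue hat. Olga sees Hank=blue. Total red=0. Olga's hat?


Total red = 0, Hank = blue
Red accounted for: 0
Remaining for Olga: 0
Olga's hat is blue.

blue


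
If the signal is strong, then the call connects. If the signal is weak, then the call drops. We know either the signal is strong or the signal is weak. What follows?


Constructive dilemma: (P → Q) ∧ (R → S), P ∨ R ⊢ Q ∨ S
Premise 1: the signal is strong → the call connects
Premise 2: the signal is weak → the call drops
Premise 3: the signal is strong ∨ the signal is weak
Case 1: Assuming the signal is strong, then by Premise 1, the call connects.
Case 2: Assuming the signal is weak, then by Premise 2, the call drops.
Since one of the signal is strong or the signal is weak must hold, we get the call connects or the call drops.

The call connects or the call drops.


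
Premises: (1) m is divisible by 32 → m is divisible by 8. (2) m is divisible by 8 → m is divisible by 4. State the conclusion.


Hypothetical syllogism: P → Q, Q → R ⊢ P → R
Premise 1: m is divisible by 32 → m is divisible by 8
Premise 2: m is divisible by 8 → m is divisible by 4
Chain the implications: the middle term (m is divisible by 8) links the two.
Conclusion: If m is divisible by 32, then m is divisible by 4.

If m is divisible by 32, then m is divisible by 4.


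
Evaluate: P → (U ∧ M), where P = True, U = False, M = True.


P = True, U = False, M = True
Step 1: U ∧ M = False AND True = False
Step 2: P → (False): false only when P=True and consequent=False.
Result: False

False


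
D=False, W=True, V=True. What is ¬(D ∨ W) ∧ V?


D = False, W = True, V = True
Expression: ¬(D ∨ W) ∧ V
Step 1: D ∨ W = False OR True = True
Step 2: ¬(D ∨ W) = NOT True = False
Step 3: (False) ∧ V = False AND True = False

False


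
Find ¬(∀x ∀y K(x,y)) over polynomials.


Original: ∀x ∀y K(x,y)
Rule: ¬∀→∃, ¬∃→∀, negate predicate.
Negation: ∃x ∃y ¬K(x,y)

∃x ∃y ¬K(x,y)


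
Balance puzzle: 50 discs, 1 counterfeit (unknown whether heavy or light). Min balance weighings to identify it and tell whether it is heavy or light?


Let n = 50. 100 possibilities (n discs × lighter/heavier); each weighing has 3 outcomes.
Bound for k weighings: say the first weighing puts j discs on each pan. If it tips, the 2j weighed discs remain suspects (each with a known direction) and k-1 weighings give 3^(k-1) outcomes; 3^(k-1) is odd, so 2j ≤ 3^(k-1) - 1. If it balances, the n - 2j unweighed discs remain with direction unknown: 2(n - 2j) ≤ 3^(k-1) - 1 by the same parity argument. Adding, n ≤ (3^(k-1) - 1) + (3^(k-1) - 1)/2 = (3^k - 3)/2, and the classical three-group strategy achieves this (3 discs in 2 weighings, 12 in 3, 39 in 4, 120 in 5).
So we need the smallest k with (3^k - 3)/2 ≥ 50.
k = 4: (3^4 - 3)/2 = 39 < 50 ✗
k = 5: (3^5 - 3)/2 = 120 ≥ 50 ✓

5


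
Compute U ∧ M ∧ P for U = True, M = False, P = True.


U = True, M = False, P = True
Step 1: U ∧ M = True AND False = False
Step 2: (False) ∧ P = (False) AND True = False
AND is true only when ALL operands are true.

False


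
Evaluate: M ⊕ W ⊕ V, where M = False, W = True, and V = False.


M = False, W = True, V = False
Step 1: M ⊕ W = False XOR True = True
Step 2: True ⊕ V = True XOR False = True
XOR is true when an odd number of operands are true.

True


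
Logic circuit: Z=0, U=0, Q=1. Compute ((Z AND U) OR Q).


Z AND U = 0&0 = 0
0 OR 1 = 1

1


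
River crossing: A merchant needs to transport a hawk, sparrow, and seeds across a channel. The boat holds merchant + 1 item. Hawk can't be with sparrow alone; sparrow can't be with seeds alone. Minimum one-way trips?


1. merchant+sparrow → 2. merchant ← 3. merchant+hawk → 4. merchant+sparrow ← 5. merchant+seeds → 6. merchant ← 7. merchant+sparrow →
Minimum trips = 7

7


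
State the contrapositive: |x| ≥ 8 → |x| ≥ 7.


Original: If |x| ≥ 8, then |x| ≥ 7
Contrapositive: If ¬Q, then ¬P
Negate Q: not (|x| ≥ 7)
Negate P: not (|x| ≥ 8)

If not (|x| ≥ 7), then not (|x| ≥ 8).


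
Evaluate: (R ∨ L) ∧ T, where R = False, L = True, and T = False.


R = False, L = True, T = False
Step 1: R ∨ L = False OR True = True
Step 2: True ∧ T = True AND False = False
OR is true when at least one operand is true; AND requires both.

False


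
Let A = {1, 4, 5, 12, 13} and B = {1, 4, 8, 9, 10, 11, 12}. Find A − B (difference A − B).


A = {1, 4, 5, 12, 13}
B = {1, 4, 8, 9, 10, 11, 12}
Operation: difference A − B
In A but not B: 5, 13

{5, 13}


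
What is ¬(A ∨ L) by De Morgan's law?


De Morgan's law: ¬(P ∨ Q) ≡ ¬P ∧ ¬Q
¬(A ∨ L) = ¬A ∧ ¬L

¬A ∧ ¬L


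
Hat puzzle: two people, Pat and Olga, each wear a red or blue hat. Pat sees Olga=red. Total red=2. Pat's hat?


Total red = 2, Olga = red
Red accounted for: 1
Remaining for Pat: 1
Pat's hat is red.

red


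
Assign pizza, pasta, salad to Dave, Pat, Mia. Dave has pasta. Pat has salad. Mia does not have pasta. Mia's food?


From clues:
  Dave → pasta
  Pat → salad
By elimination, Mia gets the remaining.

pizza


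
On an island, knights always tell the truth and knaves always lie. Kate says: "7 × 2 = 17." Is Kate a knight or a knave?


Statement: "7 × 2 = 17."
Actual: 7 × 2 = 14
Claimed: 17
Statement is FALSE → Kate lies → Knave

Knave


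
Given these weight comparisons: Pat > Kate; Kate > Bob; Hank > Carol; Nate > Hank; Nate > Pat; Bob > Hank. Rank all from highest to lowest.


Constraints: Pat > Kate; Kate > Bob; Hank > Carol; Nate > Hank; Nate > Pat; Bob > Hank
Method: at each step, the next-highest is the one remaining person who never appears on the smaller side of a constraint between remaining people.
  Step 1: remaining {Bob, Carol, Pat, Nate, Kate, Hank}; on the smaller side: {Bob, Carol, Pat, Kate, Hank} → Nate is next (Nate > Hank; Nate > Pat).
  Step 2: remaining {Bob, Carol, Pat, Kate, Hank}; on the smaller side: {Bob, Carol, Kate, Hank} → Pat is next (Pat > Kate).
  Step 3: remaining {Bob, Carol, Kate, Hank}; on the smaller side: {Bob, Carol, Hank} → Kate is next (Kate > Bob).
  Step 4: remaining {Bob, Carol, Hank}; on the smaller side: {Carol, Hank} → Bob is next (Bob > Hank).
  Step 5: remaining {Carol, Hank}; on the smaller side: {Carol} → Hank is next (Hank > Carol).
  Step 6: only Carol remains → lowest.
Final ranking (highest to lowest):

Nate > Pat > Kate > Bob > Hank > Carol


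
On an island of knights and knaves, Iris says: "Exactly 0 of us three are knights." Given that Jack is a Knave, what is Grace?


Iris claims exactly 0 knights among Iris, Jack, Grace.
Given: Jack is a Knave.

Case 1: Iris is a Knight (tells truth)
  Then exactly 0 of the three are knights.
  Counting Iris, Jack: 1 knight(s) so far. Need -1 more → impossible.
Case 2: Iris is a Knave (lies)
  Then the count is NOT 0.
  If Grace = Knave, count = 0 = 0 → claim would be true, contradicts lie.
  If Grace = Knight, count = 1 ≠ 0 → lie confirmed ✓

Grace is a Knight.

Knight


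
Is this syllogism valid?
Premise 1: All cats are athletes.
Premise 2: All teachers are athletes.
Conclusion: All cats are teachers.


Premise 1: All cats are athletes.
Premise 2: All teachers are athletes.
Conclusion: All cats are teachers.
Fallacy: undistributed middle. athletes is predicate in both.
Counterexample: cats and teachers could be disjoint subsets of athletes.

Invalid


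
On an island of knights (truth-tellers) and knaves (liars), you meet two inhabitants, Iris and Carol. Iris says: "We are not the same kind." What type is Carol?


Iris says: "We are not the same kind."
Case 1: Iris is a Knight (truth-teller)
  Statement is true → they ARE different → Carol is a Knave
Case 2: Iris is a Knave (liar)
  Statement is false → they are NOT different → Carol is a Knave
In both cases, Carol is a Knave.

Knave
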